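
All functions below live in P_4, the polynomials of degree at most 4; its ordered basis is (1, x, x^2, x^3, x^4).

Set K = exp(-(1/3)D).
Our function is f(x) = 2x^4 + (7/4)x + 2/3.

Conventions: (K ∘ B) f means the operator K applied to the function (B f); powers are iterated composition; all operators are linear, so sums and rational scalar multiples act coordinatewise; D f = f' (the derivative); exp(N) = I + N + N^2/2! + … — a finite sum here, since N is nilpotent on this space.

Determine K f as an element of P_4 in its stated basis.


order-1 term: -(8/3)x^3 - 7/12
order-2 term: (4/3)x^2
order-3 term: -(8/27)x
order-4 term: 2/81
the series for exp(-(1/3)D) f terminates at order 4
exp(-(1/3)D) f = 2x^4 - (8/3)x^3 + (4/3)x^2 + (157/108)x + 35/324

the result is g(x) = 2x^4 - (8/3)x^3 + (4/3)x^2 + (157/108)x + 35/324


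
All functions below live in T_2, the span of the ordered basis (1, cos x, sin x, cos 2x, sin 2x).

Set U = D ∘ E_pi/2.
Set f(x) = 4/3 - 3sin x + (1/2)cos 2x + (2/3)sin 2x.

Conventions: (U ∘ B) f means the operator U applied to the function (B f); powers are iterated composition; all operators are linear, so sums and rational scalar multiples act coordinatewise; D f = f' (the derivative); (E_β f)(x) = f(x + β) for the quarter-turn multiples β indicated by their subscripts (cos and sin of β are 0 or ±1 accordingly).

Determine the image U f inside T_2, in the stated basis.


E_pi/2 f = 4/3 - 3cos x - (1/2)cos 2x - (2/3)sin 2x
D E_pi/2 f = 3sin x - (4/3)cos 2x + sin 2x

g(x) = 3sin x - (4/3)cos 2x + sin 2x


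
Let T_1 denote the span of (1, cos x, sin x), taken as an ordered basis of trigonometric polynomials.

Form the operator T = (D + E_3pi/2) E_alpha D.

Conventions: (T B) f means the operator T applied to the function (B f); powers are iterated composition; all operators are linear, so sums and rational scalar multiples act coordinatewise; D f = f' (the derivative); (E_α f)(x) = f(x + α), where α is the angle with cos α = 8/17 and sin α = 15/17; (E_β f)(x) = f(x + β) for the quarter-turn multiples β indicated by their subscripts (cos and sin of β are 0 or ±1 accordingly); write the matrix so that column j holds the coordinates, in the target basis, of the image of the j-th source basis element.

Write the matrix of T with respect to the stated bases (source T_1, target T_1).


image of 1: 0
image of cos x: 0
image of sin x: 0
each image's coordinates form column j of the matrix

the matrix is [[0, 0, 0]; [0, 0, 0]; [0, 0, 0]] (rows listed top to bottom)


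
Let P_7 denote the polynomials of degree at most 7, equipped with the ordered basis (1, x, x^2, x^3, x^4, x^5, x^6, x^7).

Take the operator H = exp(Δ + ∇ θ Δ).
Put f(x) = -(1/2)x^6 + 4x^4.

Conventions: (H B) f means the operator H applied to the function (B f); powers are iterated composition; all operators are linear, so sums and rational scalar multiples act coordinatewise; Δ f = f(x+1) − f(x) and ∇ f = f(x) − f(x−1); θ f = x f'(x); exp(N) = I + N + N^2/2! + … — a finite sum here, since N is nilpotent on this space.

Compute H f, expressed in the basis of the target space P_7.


the result is g(x) = -(1/2)x^6 - 3x^5 - 86x^4 - 274x^3 - (3921/2)x^2 - 2194x - 4641/2

order-1 term: -3x^5 - (165/2)x^4 + 36x^3 + (201/2)x^2 - 20x + 33/2
order-2 term: -(15/2)x^4 - 300x^3 - (3297/2)x^2 + 648x - 191/2
order-3 term: -10x^3 - 405x^2 - 2579x - 1245
order-4 term: -(15/2)x^2 - 240x - 1887/2
order-5 term: -3x - 105/2
order-6 term: -1/2
the series for exp(Δ + ∇ θ Δ) f terminates at order 6
exp(Δ + ∇ θ Δ) f = -(1/2)x^6 - 3x^5 - 86x^4 - 274x^3 - (3921/2)x^2 - 2194x - 4641/2


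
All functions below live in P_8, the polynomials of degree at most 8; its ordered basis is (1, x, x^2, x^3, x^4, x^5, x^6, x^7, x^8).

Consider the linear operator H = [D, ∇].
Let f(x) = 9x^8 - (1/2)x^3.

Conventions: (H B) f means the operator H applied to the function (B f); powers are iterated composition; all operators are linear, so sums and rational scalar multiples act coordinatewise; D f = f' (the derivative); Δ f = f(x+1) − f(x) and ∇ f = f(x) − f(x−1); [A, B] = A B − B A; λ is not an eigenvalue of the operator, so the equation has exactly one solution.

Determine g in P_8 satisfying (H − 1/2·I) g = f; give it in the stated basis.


write g with unknown coordinates in the stated basis and equate coefficients in (H − 1/2·I) g = f
solving from the highest basis element down gives g = -18x^8 + x^3
check: H g = 0
so H g − 1/2·g = 9x^8 - (1/2)x^3 = f ✓

g(x) = -18x^8 + x^3


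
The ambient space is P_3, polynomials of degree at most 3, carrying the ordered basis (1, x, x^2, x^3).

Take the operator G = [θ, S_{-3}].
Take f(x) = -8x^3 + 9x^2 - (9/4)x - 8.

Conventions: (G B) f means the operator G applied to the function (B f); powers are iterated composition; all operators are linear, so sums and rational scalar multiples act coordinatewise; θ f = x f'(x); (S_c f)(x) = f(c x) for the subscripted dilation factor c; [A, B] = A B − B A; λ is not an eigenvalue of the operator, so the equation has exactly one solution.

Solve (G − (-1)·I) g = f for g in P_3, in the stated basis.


write g with unknown coordinates in the stated basis and equate coefficients in (G − (-1)·I) g = f
solving from the highest basis element down gives g = -8x^3 + 9x^2 - (9/4)x - 8
check: G g = 0
so G g − (-1)·g = -8x^3 + 9x^2 - (9/4)x - 8 = f ✓

the image equals g(x) = -8x^3 + 9x^2 - (9/4)x - 8


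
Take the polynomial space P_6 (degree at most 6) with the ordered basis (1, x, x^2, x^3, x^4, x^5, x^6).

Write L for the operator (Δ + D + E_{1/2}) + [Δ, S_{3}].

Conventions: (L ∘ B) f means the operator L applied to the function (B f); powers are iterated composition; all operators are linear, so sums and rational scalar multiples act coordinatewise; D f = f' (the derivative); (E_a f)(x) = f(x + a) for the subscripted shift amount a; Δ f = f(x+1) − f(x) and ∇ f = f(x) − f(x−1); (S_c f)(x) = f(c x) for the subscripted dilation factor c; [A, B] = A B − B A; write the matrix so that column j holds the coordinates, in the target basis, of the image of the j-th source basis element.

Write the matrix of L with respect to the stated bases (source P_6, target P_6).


image of 1: 1
image of x: x + 9/2
image of x^2: x^2 + 17x + 37/4
image of x^3: x^3 + (123/2)x^2 + (303/4)x + 217/8
image of x^4: x^4 + 226x^3 + (879/2)x^2 + (633/2)x + 1297/16
image of x^5: x^5 + (1645/2)x^4 + (4345/2)x^3 + (9405/4)x^2 + (19285/16)x + 7777/32
image of x^6: x^6 + 2931x^5 + (38955/4)x^4 + (28125/2)x^3 + (173055/16)x^2 + (69795/16)x + 46657/64
each image's coordinates form column j of the matrix

the matrix is [[1, 9/2, 37/4, 217/8, 1297/16, 7777/32, 46657/64]; [0, 1, 17, 303/4, 633/2, 19285/16, 69795/16]; [0, 0, 1, 123/2, 879/2, 9405/4, 173055/16]; [0, 0, 0, 1, 226, 4345/2, 28125/2]; [0, 0, 0, 0, 1, 1645/2, 38955/4]; [0, 0, 0, 0, 0, 1, 2931]; [0, 0, 0, 0, 0, 0, 1]] (rows listed top to bottom)


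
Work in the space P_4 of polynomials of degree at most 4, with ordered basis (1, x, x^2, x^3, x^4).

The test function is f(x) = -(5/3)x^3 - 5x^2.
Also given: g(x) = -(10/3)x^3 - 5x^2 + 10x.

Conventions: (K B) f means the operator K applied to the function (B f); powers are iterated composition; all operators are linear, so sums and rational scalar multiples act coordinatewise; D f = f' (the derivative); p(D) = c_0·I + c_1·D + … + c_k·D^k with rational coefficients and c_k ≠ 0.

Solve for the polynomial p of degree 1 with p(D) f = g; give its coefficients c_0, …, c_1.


D^0 f = -(5/3)x^3 - 5x^2
D^1 f = -5x^2 - 10x
matching coefficients of g against c_0 f + c_1 Df + … from the top degree down determines the c_i
solution: c_0 = 2, c_1 = -1

p(D) = 2·I − D, i.e. c_0 = 2, c_1 = -1


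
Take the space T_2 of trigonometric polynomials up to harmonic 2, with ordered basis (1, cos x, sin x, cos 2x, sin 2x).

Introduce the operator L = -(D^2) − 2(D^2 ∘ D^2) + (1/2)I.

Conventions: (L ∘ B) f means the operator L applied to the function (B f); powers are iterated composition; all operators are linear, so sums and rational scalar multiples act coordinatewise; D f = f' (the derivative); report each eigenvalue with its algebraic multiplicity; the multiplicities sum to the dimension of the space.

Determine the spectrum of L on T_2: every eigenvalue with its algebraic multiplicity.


image of 1: 1/2
image of cos x: -(1/2)cos x
image of sin x: -(1/2)sin x
image of cos 2x: -(55/2)cos 2x
image of sin 2x: -(55/2)sin 2x
the matrix is diagonal; its diagonal is (1/2, -1/2, -1/2, -55/2, -55/2)
for a triangular matrix the eigenvalues are the diagonal entries, with algebraic multiplicity their repetition count

λ = -55/2 (multiplicity 2), λ = -1/2 (multiplicity 2), λ = 1/2 (multiplicity 1)


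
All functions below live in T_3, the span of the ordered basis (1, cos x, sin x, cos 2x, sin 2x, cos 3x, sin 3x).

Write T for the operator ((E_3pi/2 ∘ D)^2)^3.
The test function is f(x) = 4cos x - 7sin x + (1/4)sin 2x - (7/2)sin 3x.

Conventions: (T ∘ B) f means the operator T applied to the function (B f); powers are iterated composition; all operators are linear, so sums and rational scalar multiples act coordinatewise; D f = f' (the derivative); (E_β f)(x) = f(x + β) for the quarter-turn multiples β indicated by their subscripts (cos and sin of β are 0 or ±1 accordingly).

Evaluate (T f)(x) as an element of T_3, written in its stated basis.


D f = -7cos x - 4sin x + (1/2)cos 2x - (21/2)cos 3x
E_3pi/2 D f = 4cos x - 7sin x - (1/2)cos 2x + (21/2)sin 3x
D (E_3pi/2 ∘ D) f = -7cos x - 4sin x + sin 2x + (63/2)cos 3x
E_3pi/2 D (E_3pi/2 ∘ D) f = 4cos x - 7sin x - sin 2x - (63/2)sin 3x
D (E_3pi/2 ∘ D)^2 f = -7cos x - 4sin x - 2cos 2x - (189/2)cos 3x
E_3pi/2 D (E_3pi/2 ∘ D)^2 f = 4cos x - 7sin x + 2cos 2x + (189/2)sin 3x
D (E_3pi/2 ∘ D) (E_3pi/2 ∘ D)^2 f = -7cos x - 4sin x - 4sin 2x + (567/2)cos 3x
E_3pi/2 D (E_3pi/2 ∘ D) (E_3pi/2 ∘ D)^2 f = 4cos x - 7sin x + 4sin 2x - (567/2)sin 3x
D (E_3pi/2 ∘ D)^2 (E_3pi/2 ∘ D)^2 f = -7cos x - 4sin x + 8cos 2x - (1701/2)cos 3x
E_3pi/2 D (E_3pi/2 ∘ D)^2 (E_3pi/2 ∘ D)^2 f = 4cos x - 7sin x - 8cos 2x + (1701/2)sin 3x
D (E_3pi/2 ∘ D) (E_3pi/2 ∘ D)^2 (E_3pi/2 ∘ D)^2 f = -7cos x - 4sin x + 16sin 2x + (5103/2)cos 3x
E_3pi/2 D (E_3pi/2 ∘ D) (E_3pi/2 ∘ D)^2 (E_3pi/2 ∘ D)^2 f = 4cos x - 7sin x - 16sin 2x - (5103/2)sin 3x

g(x) = 4cos x - 7sin x - 16sin 2x - (5103/2)sin 3x


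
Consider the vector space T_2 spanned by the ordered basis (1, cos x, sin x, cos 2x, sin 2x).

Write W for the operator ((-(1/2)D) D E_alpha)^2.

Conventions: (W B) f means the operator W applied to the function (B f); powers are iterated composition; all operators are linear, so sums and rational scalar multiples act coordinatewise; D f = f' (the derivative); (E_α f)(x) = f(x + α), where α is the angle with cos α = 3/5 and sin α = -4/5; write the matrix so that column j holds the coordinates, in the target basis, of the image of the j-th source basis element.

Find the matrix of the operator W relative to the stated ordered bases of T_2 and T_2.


the matrix is [[0, 0, 0, 0, 0]; [0, -7/100, -6/25, 0, 0]; [0, 6/25, -7/100, 0, 0]; [0, 0, 0, -2108/625, 1344/625]; [0, 0, 0, -1344/625, -2108/625]] (rows listed top to bottom)

image of 1: 0
image of cos x: -(7/100)cos x + (6/25)sin x
image of sin x: -(6/25)cos x - (7/100)sin x
image of cos 2x: -(2108/625)cos 2x - (1344/625)sin 2x
image of sin 2x: (1344/625)cos 2x - (2108/625)sin 2x
each image's coordinates form column j of the matrix


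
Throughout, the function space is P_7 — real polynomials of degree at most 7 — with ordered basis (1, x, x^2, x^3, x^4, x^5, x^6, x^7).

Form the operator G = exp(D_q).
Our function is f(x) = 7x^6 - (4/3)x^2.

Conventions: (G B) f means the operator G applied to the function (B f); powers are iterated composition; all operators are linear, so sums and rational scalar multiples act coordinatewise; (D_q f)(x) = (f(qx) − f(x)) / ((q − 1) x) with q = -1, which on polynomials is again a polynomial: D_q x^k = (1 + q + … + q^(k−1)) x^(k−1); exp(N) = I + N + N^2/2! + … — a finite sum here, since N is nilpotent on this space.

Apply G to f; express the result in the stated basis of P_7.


the series for exp(D_q) f terminates at order 0
exp(D_q) f = 7x^6 - (4/3)x^2

the result is g(x) = 7x^6 - (4/3)x^2


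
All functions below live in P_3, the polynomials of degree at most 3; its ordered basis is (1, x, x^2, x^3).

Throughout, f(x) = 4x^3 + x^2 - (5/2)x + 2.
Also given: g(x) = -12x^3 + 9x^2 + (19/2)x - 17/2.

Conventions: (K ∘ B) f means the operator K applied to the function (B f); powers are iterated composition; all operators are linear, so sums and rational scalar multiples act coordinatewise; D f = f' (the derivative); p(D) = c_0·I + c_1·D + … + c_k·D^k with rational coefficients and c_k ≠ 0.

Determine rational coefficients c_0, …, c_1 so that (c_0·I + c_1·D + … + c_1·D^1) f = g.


c_0 = -3, c_1 = 1

D^0 f = 4x^3 + x^2 - (5/2)x + 2
D^1 f = 12x^2 + 2x - 5/2
matching coefficients of g against c_0 f + c_1 Df + … from the top degree down determines the c_i
solution: c_0 = -3, c_1 = 1


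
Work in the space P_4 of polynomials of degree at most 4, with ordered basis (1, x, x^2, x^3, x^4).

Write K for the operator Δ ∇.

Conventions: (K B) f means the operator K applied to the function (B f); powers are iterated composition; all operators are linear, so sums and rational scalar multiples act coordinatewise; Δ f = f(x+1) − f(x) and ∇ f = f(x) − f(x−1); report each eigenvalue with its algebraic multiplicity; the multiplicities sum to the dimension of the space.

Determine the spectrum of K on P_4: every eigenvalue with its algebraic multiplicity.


λ = 0 (multiplicity 5)

image of 1: 0
image of x: 0
image of x^2: 2
image of x^3: 6x
image of x^4: 12x^2 + 2
the matrix is upper triangular; its diagonal is (0, 0, 0, 0, 0)
for a triangular matrix the eigenvalues are the diagonal entries, with algebraic multiplicity their repetition count


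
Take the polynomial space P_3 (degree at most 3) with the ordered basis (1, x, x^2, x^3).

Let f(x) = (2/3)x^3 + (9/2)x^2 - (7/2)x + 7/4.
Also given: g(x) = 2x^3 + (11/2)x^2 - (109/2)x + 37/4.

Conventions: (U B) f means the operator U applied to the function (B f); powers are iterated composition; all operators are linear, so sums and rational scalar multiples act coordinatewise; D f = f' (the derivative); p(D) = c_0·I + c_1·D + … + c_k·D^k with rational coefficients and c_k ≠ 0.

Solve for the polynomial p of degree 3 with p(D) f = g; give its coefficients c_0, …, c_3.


D^0 f = (2/3)x^3 + (9/2)x^2 - (7/2)x + 7/4
D^1 f = 2x^2 + 9x - 7/2
D^2 f = 4x + 9
D^3 f = 4
matching coefficients of g against c_0 f + c_1 Df + … from the top degree down determines the c_i
solution: c_0 = 3, c_1 = -4, c_2 = -2, c_3 = 2

p(D) = 3·I − 4·D − 2·D^2 + 2·D^3, i.e. c_0 = 3, c_1 = -4, c_2 = -2, c_3 = 2


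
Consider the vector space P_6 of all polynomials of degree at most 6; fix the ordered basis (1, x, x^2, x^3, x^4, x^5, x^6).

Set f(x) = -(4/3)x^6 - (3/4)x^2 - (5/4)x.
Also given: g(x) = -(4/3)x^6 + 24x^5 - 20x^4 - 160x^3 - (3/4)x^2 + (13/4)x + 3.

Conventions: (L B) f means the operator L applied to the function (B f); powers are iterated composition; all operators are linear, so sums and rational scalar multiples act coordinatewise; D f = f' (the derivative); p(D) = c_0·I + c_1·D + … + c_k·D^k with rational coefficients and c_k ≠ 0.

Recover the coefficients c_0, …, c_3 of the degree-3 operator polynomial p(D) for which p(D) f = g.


p(D) = I − 3·D + (1/2)·D^2 + D^3, i.e. c_0 = 1, c_1 = -3, c_2 = 1/2, c_3 = 1

D^0 f = -(4/3)x^6 - (3/4)x^2 - (5/4)x
D^1 f = -8x^5 - (3/2)x - 5/4
D^2 f = -40x^4 - 3/2
D^3 f = -160x^3
matching coefficients of g against c_0 f + c_1 Df + … from the top degree down determines the c_i
solution: c_0 = 1, c_1 = -3, c_2 = 1/2, c_3 = 1


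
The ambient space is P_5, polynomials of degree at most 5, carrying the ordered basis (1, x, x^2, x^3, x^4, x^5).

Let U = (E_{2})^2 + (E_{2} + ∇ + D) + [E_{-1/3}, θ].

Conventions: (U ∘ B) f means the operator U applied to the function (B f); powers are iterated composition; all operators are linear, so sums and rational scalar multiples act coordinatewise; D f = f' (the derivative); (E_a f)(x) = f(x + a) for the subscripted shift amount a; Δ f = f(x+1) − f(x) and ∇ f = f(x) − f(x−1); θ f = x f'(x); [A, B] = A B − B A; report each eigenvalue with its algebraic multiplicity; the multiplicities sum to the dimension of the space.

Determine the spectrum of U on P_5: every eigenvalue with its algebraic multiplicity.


λ = 2 (multiplicity 6)

image of 1: 2
image of x: 2x + 23/3
image of x^2: 2x^2 + (46/3)x + 173/9
image of x^3: 2x^3 + 23x^2 + (173/3)x + 656/9
image of x^4: 2x^4 + (92/3)x^3 + (346/3)x^2 + (2624/9)x + 21955/81
image of x^5: 2x^5 + (115/3)x^4 + (1730/9)x^3 + (6560/9)x^2 + (109775/81)x + 256846/243
the matrix is upper triangular; its diagonal is (2, 2, 2, 2, 2, 2)
for a triangular matrix the eigenvalues are the diagonal entries, with algebraic multiplicity their repetition count


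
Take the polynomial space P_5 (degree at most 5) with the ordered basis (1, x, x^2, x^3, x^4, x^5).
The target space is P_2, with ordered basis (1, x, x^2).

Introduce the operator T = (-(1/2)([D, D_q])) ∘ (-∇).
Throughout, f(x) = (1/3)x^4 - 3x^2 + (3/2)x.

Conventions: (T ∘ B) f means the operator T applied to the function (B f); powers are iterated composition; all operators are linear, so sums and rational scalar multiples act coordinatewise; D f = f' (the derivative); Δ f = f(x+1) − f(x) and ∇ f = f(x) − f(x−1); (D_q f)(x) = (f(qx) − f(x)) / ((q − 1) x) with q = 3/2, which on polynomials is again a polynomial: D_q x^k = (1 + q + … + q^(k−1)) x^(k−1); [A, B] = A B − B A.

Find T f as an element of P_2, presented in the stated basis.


∇ f = (4/3)x^3 - 2x^2 - (14/3)x + 25/6
(-∇) f = -(4/3)x^3 + 2x^2 + (14/3)x - 25/6
D_q (-∇) f = -(19/3)x^2 + 5x + 14/3
D D_q (-∇) f = -(38/3)x + 5
D (-∇) f = -4x^2 + 4x + 14/3
D_q D (-∇) f = -10x + 4
[D, D_q] (-∇) f = -(8/3)x + 1
(-(1/2)([D, D_q])) (-∇) f = (4/3)x - 1/2

g(x) = (4/3)x - 1/2


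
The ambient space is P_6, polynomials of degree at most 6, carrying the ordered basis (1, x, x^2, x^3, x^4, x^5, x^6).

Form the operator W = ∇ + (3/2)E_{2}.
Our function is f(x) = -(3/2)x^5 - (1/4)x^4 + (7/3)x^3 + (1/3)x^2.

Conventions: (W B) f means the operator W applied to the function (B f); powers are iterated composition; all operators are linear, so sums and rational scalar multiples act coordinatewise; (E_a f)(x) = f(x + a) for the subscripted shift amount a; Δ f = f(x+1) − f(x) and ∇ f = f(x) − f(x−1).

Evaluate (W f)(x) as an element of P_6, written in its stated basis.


∇ f = -(15/2)x^4 + 14x^3 - (13/2)x^2 + (1/6)x + 3/4
E_{2} f = -(3/2)x^5 - (61/4)x^4 - (179/3)x^3 - (335/3)x^2 - (296/3)x - 32
((3/2)E_{2}) f = -(9/4)x^5 - (183/8)x^4 - (179/2)x^3 - (335/2)x^2 - 148x - 48
(∇ + (3/2)E_{2}) f = -(9/4)x^5 - (243/8)x^4 - (151/2)x^3 - 174x^2 - (887/6)x - 189/4

the image equals g(x) = -(9/4)x^5 - (243/8)x^4 - (151/2)x^3 - 174x^2 - (887/6)x - 189/4


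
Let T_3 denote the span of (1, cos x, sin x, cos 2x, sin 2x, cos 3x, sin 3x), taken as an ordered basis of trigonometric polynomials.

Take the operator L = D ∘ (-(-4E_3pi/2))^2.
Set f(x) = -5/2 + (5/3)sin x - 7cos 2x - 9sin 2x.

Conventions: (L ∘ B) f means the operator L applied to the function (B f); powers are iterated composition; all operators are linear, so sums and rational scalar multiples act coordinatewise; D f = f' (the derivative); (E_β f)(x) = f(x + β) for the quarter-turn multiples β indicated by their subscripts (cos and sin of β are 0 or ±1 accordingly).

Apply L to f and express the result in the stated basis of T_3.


the result is g(x) = -(80/3)cos x - 288cos 2x + 224sin 2x

E_3pi/2 f = -5/2 - (5/3)cos x + 7cos 2x + 9sin 2x
(-4E_3pi/2) f = 10 + (20/3)cos x - 28cos 2x - 36sin 2x
(-(-4E_3pi/2)) f = -10 - (20/3)cos x + 28cos 2x + 36sin 2x
E_3pi/2 (-(-4E_3pi/2)) f = -10 - (20/3)sin x - 28cos 2x - 36sin 2x
(-4E_3pi/2) (-(-4E_3pi/2)) f = 40 + (80/3)sin x + 112cos 2x + 144sin 2x
(-(-4E_3pi/2)) (-(-4E_3pi/2)) f = -40 - (80/3)sin x - 112cos 2x - 144sin 2x
D (-(-4E_3pi/2))^2 f = -(80/3)cos x - 288cos 2x + 224sin 2x


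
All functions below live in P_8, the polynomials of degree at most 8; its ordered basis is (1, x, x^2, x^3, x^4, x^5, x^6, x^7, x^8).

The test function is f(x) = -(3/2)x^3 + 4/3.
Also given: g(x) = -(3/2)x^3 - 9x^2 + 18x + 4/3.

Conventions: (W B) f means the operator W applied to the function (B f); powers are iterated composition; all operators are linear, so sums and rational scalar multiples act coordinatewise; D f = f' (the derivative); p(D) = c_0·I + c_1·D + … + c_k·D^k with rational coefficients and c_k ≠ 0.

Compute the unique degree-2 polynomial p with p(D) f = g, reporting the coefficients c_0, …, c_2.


c_0 = 1, c_1 = 2, c_2 = -2

D^0 f = -(3/2)x^3 + 4/3
D^1 f = -(9/2)x^2
D^2 f = -9x
matching coefficients of g against c_0 f + c_1 Df + … from the top degree down determines the c_i
solution: c_0 = 1, c_1 = 2, c_2 = -2


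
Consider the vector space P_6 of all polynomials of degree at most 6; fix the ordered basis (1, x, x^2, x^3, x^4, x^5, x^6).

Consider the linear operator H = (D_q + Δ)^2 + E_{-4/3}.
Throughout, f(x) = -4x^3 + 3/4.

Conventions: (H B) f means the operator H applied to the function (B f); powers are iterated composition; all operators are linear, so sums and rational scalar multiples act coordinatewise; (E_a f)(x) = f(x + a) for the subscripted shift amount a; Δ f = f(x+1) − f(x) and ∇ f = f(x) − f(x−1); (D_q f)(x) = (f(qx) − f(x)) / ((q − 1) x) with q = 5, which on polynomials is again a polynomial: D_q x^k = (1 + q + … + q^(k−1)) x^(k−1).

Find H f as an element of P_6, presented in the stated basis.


the image equals g(x) = -4x^3 + 16x^2 - (3328/3)x - 16175/108

D_q f = -124x^2
Δ f = -12x^2 - 12x - 4
(D_q + Δ) f = -136x^2 - 12x - 4
D_q (D_q + Δ) f = -816x - 12
Δ (D_q + Δ) f = -272x - 148
(D_q + Δ) (D_q + Δ) f = -1088x - 160
E_{-4/3} f = -4x^3 + 16x^2 - (64/3)x + 1105/108
((D_q + Δ)^2 + E_{-4/3}) f = -4x^3 + 16x^2 - (3328/3)x - 16175/108


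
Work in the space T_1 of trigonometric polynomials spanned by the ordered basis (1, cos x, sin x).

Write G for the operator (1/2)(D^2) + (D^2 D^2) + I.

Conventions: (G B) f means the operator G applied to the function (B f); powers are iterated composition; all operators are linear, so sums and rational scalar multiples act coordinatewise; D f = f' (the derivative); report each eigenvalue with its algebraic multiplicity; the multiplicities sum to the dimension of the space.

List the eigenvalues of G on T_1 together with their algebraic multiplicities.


λ = 1 (multiplicity 1), λ = 3/2 (multiplicity 2)

image of 1: 1
image of cos x: (3/2)cos x
image of sin x: (3/2)sin x
the matrix is diagonal; its diagonal is (1, 3/2, 3/2)
for a triangular matrix the eigenvalues are the diagonal entries, with algebraic multiplicity their repetition count


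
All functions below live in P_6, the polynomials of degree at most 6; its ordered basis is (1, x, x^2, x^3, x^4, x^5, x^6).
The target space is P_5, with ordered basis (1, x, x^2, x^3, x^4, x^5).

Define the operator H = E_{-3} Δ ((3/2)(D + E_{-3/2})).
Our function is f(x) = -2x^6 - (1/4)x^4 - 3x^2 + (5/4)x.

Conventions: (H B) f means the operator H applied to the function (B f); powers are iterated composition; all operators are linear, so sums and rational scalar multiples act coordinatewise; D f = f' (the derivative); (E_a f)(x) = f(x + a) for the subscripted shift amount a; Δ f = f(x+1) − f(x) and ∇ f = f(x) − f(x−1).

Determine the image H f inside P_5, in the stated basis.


D f = -12x^5 - x^3 - 6x + 5/4
E_{-3/2} f = -2x^6 + 18x^5 - (271/4)x^4 + (273/2)x^3 - (633/4)x^2 + (419/4)x - 2091/64
(D + E_{-3/2}) f = -2x^6 + 6x^5 - (271/4)x^4 + (271/2)x^3 - (633/4)x^2 + (395/4)x - 2011/64
((3/2)(D + E_{-3/2})) f = -3x^6 + 9x^5 - (813/8)x^4 + (813/4)x^3 - (1899/8)x^2 + (1185/8)x - 6033/128
Δ ((3/2)(D + E_{-3/2})) f = -18x^5 - (753/2)x^3 + 45x^2 - (489/2)x + 147/8
E_{-3} Δ ((3/2)(D + E_{-3/2})) f = -18x^5 + 270x^4 - (3993/2)x^3 + (16587/2)x^2 - 17970x + 125571/8

g(x) = -18x^5 + 270x^4 - (3993/2)x^3 + (16587/2)x^2 - 17970x + 125571/8


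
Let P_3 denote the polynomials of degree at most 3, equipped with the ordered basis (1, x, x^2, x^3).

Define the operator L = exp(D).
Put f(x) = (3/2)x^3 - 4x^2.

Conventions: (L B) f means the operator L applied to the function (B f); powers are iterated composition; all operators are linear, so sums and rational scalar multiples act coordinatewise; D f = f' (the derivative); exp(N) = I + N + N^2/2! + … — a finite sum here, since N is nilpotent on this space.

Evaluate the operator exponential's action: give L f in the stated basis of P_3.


order-1 term: (9/2)x^2 - 8x
order-2 term: (9/2)x - 4
order-3 term: 3/2
the series for exp(D) f terminates at order 3
exp(D) f = (3/2)x^3 + (1/2)x^2 - (7/2)x - 5/2

the image equals g(x) = (3/2)x^3 + (1/2)x^2 - (7/2)x - 5/2


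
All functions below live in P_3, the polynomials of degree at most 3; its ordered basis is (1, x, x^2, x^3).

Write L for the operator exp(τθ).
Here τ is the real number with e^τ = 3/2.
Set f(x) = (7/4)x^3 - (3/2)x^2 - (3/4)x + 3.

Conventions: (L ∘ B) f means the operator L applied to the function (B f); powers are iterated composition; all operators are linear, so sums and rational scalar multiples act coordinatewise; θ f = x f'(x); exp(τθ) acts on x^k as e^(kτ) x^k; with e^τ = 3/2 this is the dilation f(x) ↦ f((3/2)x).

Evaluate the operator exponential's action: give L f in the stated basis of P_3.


exp(τθ) x^k = e^(kτ) x^k; with e^τ = 3/2 this sends x^k to (3/2)^k x^k
x ↦ 3/2 x
x^2 ↦ 9/4 x^2
x^3 ↦ 27/8 x^3
applying this coordinatewise to f: exp(τθ) f = (189/32)x^3 - (27/8)x^2 - (9/8)x + 3

the result is g(x) = (189/32)x^3 - (27/8)x^2 - (9/8)x + 3


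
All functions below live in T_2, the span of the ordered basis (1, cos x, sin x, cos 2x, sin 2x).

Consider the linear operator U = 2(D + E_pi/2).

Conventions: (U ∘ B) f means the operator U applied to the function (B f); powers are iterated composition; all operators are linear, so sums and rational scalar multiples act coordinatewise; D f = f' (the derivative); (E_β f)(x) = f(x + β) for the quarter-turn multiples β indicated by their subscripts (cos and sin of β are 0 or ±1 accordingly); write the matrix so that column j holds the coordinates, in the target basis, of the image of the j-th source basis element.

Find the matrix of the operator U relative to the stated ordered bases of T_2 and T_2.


the matrix is [[2, 0, 0, 0, 0]; [0, 0, 4, 0, 0]; [0, -4, 0, 0, 0]; [0, 0, 0, -2, 4]; [0, 0, 0, -4, -2]] (rows listed top to bottom)

image of 1: 2
image of cos x: -4sin x
image of sin x: 4cos x
image of cos 2x: -2cos 2x - 4sin 2x
image of sin 2x: 4cos 2x - 2sin 2x
each image's coordinates form column j of the matrix


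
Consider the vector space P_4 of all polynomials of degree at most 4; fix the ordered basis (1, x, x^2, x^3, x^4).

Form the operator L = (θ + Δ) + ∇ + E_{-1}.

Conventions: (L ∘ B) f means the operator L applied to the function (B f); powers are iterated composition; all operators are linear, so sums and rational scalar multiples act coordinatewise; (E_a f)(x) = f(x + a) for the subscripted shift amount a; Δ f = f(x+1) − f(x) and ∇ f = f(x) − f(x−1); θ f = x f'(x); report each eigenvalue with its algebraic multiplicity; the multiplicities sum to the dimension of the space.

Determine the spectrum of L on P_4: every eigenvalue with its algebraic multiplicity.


λ = 1 (multiplicity 1), λ = 2 (multiplicity 1), λ = 3 (multiplicity 1), λ = 4 (multiplicity 1), λ = 5 (multiplicity 1)

image of 1: 1
image of x: 2x + 1
image of x^2: 3x^2 + 2x + 1
image of x^3: 4x^3 + 3x^2 + 3x + 1
image of x^4: 5x^4 + 4x^3 + 6x^2 + 4x + 1
the matrix is upper triangular; its diagonal is (1, 2, 3, 4, 5)
for a triangular matrix the eigenvalues are the diagonal entries, with algebraic multiplicity their repetition count


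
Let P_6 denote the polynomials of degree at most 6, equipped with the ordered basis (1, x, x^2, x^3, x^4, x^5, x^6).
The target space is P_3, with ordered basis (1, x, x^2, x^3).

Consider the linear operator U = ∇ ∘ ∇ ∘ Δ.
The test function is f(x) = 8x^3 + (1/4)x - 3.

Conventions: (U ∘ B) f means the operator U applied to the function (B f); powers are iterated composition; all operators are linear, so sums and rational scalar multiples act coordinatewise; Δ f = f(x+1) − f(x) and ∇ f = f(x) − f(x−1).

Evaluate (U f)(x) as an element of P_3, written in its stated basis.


g(x) = 48

Δ f = 24x^2 + 24x + 33/4
∇ Δ f = 48x
∇ ∇ Δ f = 48


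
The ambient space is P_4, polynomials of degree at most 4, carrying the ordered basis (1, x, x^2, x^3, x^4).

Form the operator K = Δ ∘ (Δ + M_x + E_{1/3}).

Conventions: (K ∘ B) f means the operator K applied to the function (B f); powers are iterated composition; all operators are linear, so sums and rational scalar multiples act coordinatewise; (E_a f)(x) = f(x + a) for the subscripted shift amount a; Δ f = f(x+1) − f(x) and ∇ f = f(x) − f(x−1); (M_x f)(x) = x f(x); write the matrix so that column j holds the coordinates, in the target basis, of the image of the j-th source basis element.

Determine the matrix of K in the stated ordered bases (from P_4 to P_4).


image of 1: 1
image of x: 2x + 2
image of x^2: 3x^2 + 5x + 14/3
image of x^3: 4x^3 + 9x^2 + 15x + 28/3
image of x^4: 5x^4 + 14x^3 + 32x^2 + (115/3)x + 490/27
each image's coordinates form column j of the matrix

the matrix is [[1, 2, 14/3, 28/3, 490/27]; [0, 2, 5, 15, 115/3]; [0, 0, 3, 9, 32]; [0, 0, 0, 4, 14]; [0, 0, 0, 0, 5]] (rows listed top to bottom)


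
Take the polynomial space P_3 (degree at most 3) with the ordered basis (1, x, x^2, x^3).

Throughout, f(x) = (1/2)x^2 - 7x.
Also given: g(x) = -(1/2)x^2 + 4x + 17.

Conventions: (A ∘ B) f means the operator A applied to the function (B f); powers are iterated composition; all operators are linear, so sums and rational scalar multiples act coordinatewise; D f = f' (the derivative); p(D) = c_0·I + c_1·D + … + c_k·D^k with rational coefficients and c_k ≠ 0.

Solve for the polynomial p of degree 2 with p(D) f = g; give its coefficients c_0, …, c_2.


D^0 f = (1/2)x^2 - 7x
D^1 f = x - 7
D^2 f = 1
matching coefficients of g against c_0 f + c_1 Df + … from the top degree down determines the c_i
solution: c_0 = -1, c_1 = -3, c_2 = -4

p(D) = -I − 3·D − 4·D^2, i.e. c_0 = -1, c_1 = -3, c_2 = -4


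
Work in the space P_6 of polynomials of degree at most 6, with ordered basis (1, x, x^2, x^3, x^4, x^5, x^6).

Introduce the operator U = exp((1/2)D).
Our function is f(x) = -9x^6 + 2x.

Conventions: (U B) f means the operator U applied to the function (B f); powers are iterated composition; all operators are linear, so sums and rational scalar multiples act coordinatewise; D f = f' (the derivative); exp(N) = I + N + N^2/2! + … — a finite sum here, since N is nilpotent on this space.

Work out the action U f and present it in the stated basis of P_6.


order-1 term: -27x^5 + 1
order-2 term: -(135/4)x^4
order-3 term: -(45/2)x^3
order-4 term: -(135/16)x^2
order-5 term: -(27/16)x
order-6 term: -9/64
the series for exp((1/2)D) f terminates at order 6
exp((1/2)D) f = -9x^6 - 27x^5 - (135/4)x^4 - (45/2)x^3 - (135/16)x^2 + (5/16)x + 55/64

the result is g(x) = -9x^6 - 27x^5 - (135/4)x^4 - (45/2)x^3 - (135/16)x^2 + (5/16)x + 55/64


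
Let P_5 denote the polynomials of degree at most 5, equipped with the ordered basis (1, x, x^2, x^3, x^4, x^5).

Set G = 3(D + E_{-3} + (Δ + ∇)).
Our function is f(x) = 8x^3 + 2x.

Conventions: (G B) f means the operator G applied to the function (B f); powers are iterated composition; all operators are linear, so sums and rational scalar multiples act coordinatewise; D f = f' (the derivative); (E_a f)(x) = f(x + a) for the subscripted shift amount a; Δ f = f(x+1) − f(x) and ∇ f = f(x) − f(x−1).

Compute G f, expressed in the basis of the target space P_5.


g(x) = 24x^3 + 654x - 600

D f = 24x^2 + 2
E_{-3} f = 8x^3 - 72x^2 + 218x - 222
Δ f = 24x^2 + 24x + 10
∇ f = 24x^2 - 24x + 10
(Δ + ∇) f = 48x^2 + 20
(D + E_{-3} + (Δ + ∇)) f = 8x^3 + 218x - 200
(3(D + E_{-3} + (Δ + ∇))) f = 24x^3 + 654x - 600


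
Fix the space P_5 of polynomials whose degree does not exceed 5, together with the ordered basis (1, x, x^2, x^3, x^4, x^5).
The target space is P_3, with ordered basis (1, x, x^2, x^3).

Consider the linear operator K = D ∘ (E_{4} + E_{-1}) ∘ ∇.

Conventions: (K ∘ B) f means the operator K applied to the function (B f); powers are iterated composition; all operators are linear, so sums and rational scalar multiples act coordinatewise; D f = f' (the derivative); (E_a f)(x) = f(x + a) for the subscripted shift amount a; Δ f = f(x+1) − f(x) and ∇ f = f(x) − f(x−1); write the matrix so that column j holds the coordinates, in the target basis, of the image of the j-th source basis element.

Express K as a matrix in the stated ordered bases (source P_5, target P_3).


image of 1: 0
image of x: 0
image of x^2: 4
image of x^3: 12x + 12
image of x^4: 24x^2 + 48x + 176
image of x^5: 40x^3 + 120x^2 + 880x + 800
each image's coordinates form column j of the matrix

the matrix is [[0, 0, 4, 12, 176, 800]; [0, 0, 0, 12, 48, 880]; [0, 0, 0, 0, 24, 120]; [0, 0, 0, 0, 0, 40]] (rows listed top to bottom)


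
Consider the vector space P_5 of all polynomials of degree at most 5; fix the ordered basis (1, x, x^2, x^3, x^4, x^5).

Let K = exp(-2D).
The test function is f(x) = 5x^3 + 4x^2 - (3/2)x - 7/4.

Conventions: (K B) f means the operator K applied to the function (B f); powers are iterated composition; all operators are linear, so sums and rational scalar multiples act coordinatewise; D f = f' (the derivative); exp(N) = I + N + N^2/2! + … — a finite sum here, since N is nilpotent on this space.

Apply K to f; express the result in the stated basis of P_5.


order-1 term: -30x^2 - 16x + 3
order-2 term: 60x + 16
order-3 term: -40
the series for exp(-2D) f terminates at order 3
exp(-2D) f = 5x^3 - 26x^2 + (85/2)x - 91/4

the image equals g(x) = 5x^3 - 26x^2 + (85/2)x - 91/4


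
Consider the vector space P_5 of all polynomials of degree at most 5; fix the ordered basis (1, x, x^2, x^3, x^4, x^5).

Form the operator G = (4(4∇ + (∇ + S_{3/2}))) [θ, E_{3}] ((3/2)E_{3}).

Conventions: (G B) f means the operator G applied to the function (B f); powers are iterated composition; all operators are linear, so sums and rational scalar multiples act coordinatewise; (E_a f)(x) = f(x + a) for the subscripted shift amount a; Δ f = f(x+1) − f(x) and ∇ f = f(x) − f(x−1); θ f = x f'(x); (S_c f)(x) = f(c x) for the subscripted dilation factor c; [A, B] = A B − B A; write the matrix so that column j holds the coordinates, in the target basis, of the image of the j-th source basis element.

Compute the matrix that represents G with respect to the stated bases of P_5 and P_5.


image of 1: 0
image of x: -18
image of x^2: -54x - 396
image of x^3: -(243/2)x^2 - 1512x - 4914
image of x^4: -243x^3 - 3996x^2 - 23544x - 48312
image of x^5: -(3645/8)x^4 - 9090x^3 - 73440x^2 - 280440x - 418590
each image's coordinates form column j of the matrix

the matrix is [[0, -18, -396, -4914, -48312, -418590]; [0, 0, -54, -1512, -23544, -280440]; [0, 0, 0, -243/2, -3996, -73440]; [0, 0, 0, 0, -243, -9090]; [0, 0, 0, 0, 0, -3645/8]; [0, 0, 0, 0, 0, 0]] (rows listed top to bottom)


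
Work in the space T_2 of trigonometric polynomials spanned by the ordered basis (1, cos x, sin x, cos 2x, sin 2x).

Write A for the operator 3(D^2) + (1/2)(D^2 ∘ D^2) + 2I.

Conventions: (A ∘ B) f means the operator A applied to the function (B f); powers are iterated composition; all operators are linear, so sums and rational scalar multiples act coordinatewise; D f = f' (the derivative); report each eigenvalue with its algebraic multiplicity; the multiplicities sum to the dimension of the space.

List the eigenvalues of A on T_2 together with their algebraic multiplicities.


λ = -2 (multiplicity 2), λ = -1/2 (multiplicity 2), λ = 2 (multiplicity 1)

image of 1: 2
image of cos x: -(1/2)cos x
image of sin x: -(1/2)sin x
image of cos 2x: -2cos 2x
image of sin 2x: -2sin 2x
the matrix is diagonal; its diagonal is (2, -1/2, -1/2, -2, -2)
for a triangular matrix the eigenvalues are the diagonal entries, with algebraic multiplicity their repetition count


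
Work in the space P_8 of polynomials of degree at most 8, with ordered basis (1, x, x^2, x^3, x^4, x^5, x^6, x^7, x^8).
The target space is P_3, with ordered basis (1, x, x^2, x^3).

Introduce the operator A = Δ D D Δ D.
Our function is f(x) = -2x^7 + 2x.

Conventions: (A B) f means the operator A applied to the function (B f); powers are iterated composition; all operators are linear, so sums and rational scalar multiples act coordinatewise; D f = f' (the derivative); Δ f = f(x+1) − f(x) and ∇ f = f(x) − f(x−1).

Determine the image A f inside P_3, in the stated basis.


D f = -14x^6 + 2
Δ D f = -84x^5 - 210x^4 - 280x^3 - 210x^2 - 84x - 14
D Δ D f = -420x^4 - 840x^3 - 840x^2 - 420x - 84
D D Δ D f = -1680x^3 - 2520x^2 - 1680x - 420
Δ (D D) Δ D f = -5040x^2 - 10080x - 5880

the result is g(x) = -5040x^2 - 10080x - 5880


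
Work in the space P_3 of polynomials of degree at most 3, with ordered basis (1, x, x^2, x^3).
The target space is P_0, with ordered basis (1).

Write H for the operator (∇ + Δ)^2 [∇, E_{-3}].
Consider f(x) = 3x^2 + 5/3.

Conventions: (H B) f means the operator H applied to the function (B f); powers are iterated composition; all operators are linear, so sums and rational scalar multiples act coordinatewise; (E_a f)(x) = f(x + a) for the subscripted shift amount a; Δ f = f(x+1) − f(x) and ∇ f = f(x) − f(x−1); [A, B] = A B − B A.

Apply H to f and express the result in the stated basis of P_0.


the result is g(x) = 0

E_{-3} f = 3x^2 - 18x + 86/3
∇ E_{-3} f = 6x - 21
∇ f = 6x - 3
E_{-3} ∇ f = 6x - 21
[∇, E_{-3}] f = 0
∇ [∇, E_{-3}] f = 0
Δ [∇, E_{-3}] f = 0
(∇ + Δ) [∇, E_{-3}] f = 0
∇ (∇ + Δ) [∇, E_{-3}] f = 0
Δ (∇ + Δ) [∇, E_{-3}] f = 0
(∇ + Δ) (∇ + Δ) [∇, E_{-3}] f = 0


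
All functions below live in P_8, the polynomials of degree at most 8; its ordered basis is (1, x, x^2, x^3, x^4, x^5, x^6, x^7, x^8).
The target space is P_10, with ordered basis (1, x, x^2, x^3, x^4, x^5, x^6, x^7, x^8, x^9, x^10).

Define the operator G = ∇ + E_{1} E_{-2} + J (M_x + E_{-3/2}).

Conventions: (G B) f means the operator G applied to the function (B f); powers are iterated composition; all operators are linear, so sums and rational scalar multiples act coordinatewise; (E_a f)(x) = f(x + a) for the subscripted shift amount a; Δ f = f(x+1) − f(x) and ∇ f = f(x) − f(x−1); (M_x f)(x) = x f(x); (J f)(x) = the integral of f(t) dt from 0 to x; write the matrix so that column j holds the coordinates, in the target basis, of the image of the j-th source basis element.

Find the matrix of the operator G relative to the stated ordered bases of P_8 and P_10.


the matrix is [[1, 0, 0, 0, 0, 0, 0, 0, 0]; [1, -1/2, 9/4, -27/8, 81/16, -243/32, 729/64, -2187/128, 6561/256]; [1/2, 1/2, -1/2, 27/8, -27/4, 405/32, -729/32, 5103/128, -2187/32]; [0, 1/3, 1/3, -1/2, 9/2, -45/4, 405/16, -1701/32, 1701/16]; [0, 0, 1/4, 1/4, -1/2, 45/8, -135/8, 2835/64, -1701/16]; [0, 0, 0, 1/5, 1/5, -1/2, 27/4, -189/8, 567/8]; [0, 0, 0, 0, 1/6, 1/6, -1/2, 63/8, -63/2]; [0, 0, 0, 0, 0, 1/7, 1/7, -1/2, 9]; [0, 0, 0, 0, 0, 0, 1/8, 1/8, -1/2]; [0, 0, 0, 0, 0, 0, 0, 1/9, 1/9]; [0, 0, 0, 0, 0, 0, 0, 0, 1/10]] (rows listed top to bottom)

image of 1: (1/2)x^2 + x + 1
image of x: (1/3)x^3 + (1/2)x^2 - (1/2)x
image of x^2: (1/4)x^4 + (1/3)x^3 - (1/2)x^2 + (9/4)x
image of x^3: (1/5)x^5 + (1/4)x^4 - (1/2)x^3 + (27/8)x^2 - (27/8)x
image of x^4: (1/6)x^6 + (1/5)x^5 - (1/2)x^4 + (9/2)x^3 - (27/4)x^2 + (81/16)x
image of x^5: (1/7)x^7 + (1/6)x^6 - (1/2)x^5 + (45/8)x^4 - (45/4)x^3 + (405/32)x^2 - (243/32)x
image of x^6: (1/8)x^8 + (1/7)x^7 - (1/2)x^6 + (27/4)x^5 - (135/8)x^4 + (405/16)x^3 - (729/32)x^2 + (729/64)x
image of x^7: (1/9)x^9 + (1/8)x^8 - (1/2)x^7 + (63/8)x^6 - (189/8)x^5 + (2835/64)x^4 - (1701/32)x^3 + (5103/128)x^2 - (2187/128)x
image of x^8: (1/10)x^10 + (1/9)x^9 - (1/2)x^8 + 9x^7 - (63/2)x^6 + (567/8)x^5 - (1701/16)x^4 + (1701/16)x^3 - (2187/32)x^2 + (6561/256)x
each image's coordinates form column j of the matrix
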